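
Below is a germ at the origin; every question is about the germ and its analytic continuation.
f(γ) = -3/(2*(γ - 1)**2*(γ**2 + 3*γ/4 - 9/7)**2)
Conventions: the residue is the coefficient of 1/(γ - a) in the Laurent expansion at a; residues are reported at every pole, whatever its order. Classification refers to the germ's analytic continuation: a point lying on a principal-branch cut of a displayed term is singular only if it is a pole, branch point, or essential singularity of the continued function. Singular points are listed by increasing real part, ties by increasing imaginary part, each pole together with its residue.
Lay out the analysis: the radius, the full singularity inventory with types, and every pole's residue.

Denominator factor (γ - 1)^2: pole of order 2 at 1, modulus 1.
Denominator factor (γ**2 + 3*γ/4 - 9/7)^2: discriminant 639/112, real irrational roots -3/8 + (3/56)*sqrt(497) and -3/8 - (3/56)*sqrt(497); poles of order 2, moduli -3/8 + (3/56)*sqrt(497) and 3/8 + (3/56)*sqrt(497).
The radius of convergence is the smallest modulus among the singular points: -3/8 + (3/56)*sqrt(497).
The factor γ**2 + 3*γ/4 - 9/7 splits as (γ - a)(γ - a') with a = -3/8 - (3/56)*sqrt(497), a' = -3/8 + (3/56)*sqrt(497). At the order-2 pole a set g(γ) = (γ - a)^2*f(γ) = [-3/(2*(γ - 1)**2)] / (γ - a')^2.
Order-2 pole: residue = g'(a); g'(-3/8 - (3/56)*sqrt(497)) = -90552/2197 + (183992648/99675693)*sqrt(497), so the residue is -90552/2197 + (183992648/99675693)*sqrt(497).
The factor γ**2 + 3*γ/4 - 9/7 splits as (γ - a)(γ - a') with a = -3/8 + (3/56)*sqrt(497), a' = -3/8 - (3/56)*sqrt(497). At the order-2 pole a set g(γ) = (γ - a)^2*f(γ) = [-3/(2*(γ - 1)**2)] / (γ - a')^2.
Order-2 pole: residue = g'(a); g'(-3/8 + (3/56)*sqrt(497)) = -90552/2197 - (183992648/99675693)*sqrt(497), so the residue is -90552/2197 - (183992648/99675693)*sqrt(497).
At the order-2 pole 1 set g(γ) = (γ - (1))^2*f(γ) = -3/(2*(γ**2 + 3*γ/4 - 9/7)**2).
Order-2 pole: residue = g'(a); g'(1) = 181104/2197, so the residue is 181104/2197.
List the singular points by increasing real part (a conjugate pair: the negative imaginary part first).

Radius of convergence at 0: -3/8 + (3/56)*sqrt(497).
At -3/8 - (3/56)*sqrt(497): a pole of order 2; residue -90552/2197 + (183992648/99675693)*sqrt(497).
At -3/8 + (3/56)*sqrt(497): a pole of order 2; residue -90552/2197 - (183992648/99675693)*sqrt(497).
At 1: a pole of order 2; residue 181104/2197.


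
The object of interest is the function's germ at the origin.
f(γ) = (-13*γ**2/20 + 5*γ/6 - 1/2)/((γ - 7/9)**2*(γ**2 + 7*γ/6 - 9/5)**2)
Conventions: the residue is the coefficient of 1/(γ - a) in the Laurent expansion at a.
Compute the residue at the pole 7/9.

The residue is -736238970/12649337.

At the order-2 pole 7/9 set g(γ) = (γ - (7/9))^2*f(γ) = (-13*γ**2/20 + 5*γ/6 - 1/2)/(γ**2 + 7*γ/6 - 9/5)**2.
Order-2 pole: residue = g'(a); g'(7/9) = -736238970/12649337, so the residue is -736238970/12649337.


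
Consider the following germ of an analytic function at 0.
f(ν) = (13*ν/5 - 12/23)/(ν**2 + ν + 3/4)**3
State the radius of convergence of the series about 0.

Denominator factor (ν**2 + ν + 3/4)^3: discriminant -2, complex-conjugate roots (-1/2) + ((1/2)*sqrt(2))*i and (-1/2) - ((1/2)*sqrt(2))*i; poles of order 3, moduli (1/2)*sqrt(3) and (1/2)*sqrt(3).
The radius of convergence is the smallest modulus among the singular points: (1/2)*sqrt(3).

The radius of convergence is (1/2)*sqrt(3).


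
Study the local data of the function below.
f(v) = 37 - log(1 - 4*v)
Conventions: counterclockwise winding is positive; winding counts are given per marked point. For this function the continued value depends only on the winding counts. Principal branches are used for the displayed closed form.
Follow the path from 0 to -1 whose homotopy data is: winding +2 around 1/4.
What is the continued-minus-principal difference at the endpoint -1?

Continued minus principal equals -(4)*pi*i.

The rational part is single-valued and drops out of the difference; each branch term changes only by its own monodromy.
(-1)*log(1 - v/(1/4)): each positive loop around 1/4 adds 2*pi*i to the log, so winding +2 contributes (-1)*(2)*2*pi*i = -(4)*pi*i.
Summing the contributions at v = -1 gives -(4)*pi*i.


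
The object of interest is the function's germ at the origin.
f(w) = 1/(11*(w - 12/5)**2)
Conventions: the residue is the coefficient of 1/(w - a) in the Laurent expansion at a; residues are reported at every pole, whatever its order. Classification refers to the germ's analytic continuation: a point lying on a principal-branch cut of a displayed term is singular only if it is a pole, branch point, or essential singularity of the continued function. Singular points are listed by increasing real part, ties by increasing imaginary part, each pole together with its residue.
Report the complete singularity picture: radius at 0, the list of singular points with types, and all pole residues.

Radius of convergence at 0: 12/5.
At 12/5: a pole of order 2; residue 0.

Denominator factor (w - 12/5)^2: pole of order 2 at 12/5, modulus 12/5.
The radius of convergence is the smallest modulus among the singular points: 12/5.
At the order-2 pole 12/5 set g(w) = (w - (12/5))^2*f(w) = 1/11.
Order-2 pole: residue = g'(a); g'(12/5) = 0, so the residue is 0.


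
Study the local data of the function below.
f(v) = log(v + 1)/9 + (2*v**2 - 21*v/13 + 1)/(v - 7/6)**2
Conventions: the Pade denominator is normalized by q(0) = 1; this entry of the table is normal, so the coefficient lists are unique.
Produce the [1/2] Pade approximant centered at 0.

The Pade approximant has numerator coefficients [36/49, -132499027549/131882356593]; denominator coefficients [1, -25527190747/15780794806, -632710063943/662793381852].

Taylor coefficients needed (expand at 0): a_0 = 36/49, a_1 = 7375/40131, a_2 = 561059/561834, a_3 = 10564459/5899257.
Write the denominator as Q(v) = 1 + q1*v + q2*v^2. Requiring Q*f - P = O(v^4) with deg P <= 1 kills the coefficients of v^2..v^3 in Q*f:
  v^2: a_2 + q1*a_1 + q2*a_0 = 0, i.e. 561059/561834 + (7375/40131)*q1 + (36/49)*q2 = 0.
  v^3: a_3 + q1*a_2 + q2*a_1 = 0, i.e. 10564459/5899257 + (561059/561834)*q1 + (7375/40131)*q2 = 0.
Solving this linear system: q1 = -25527190747/15780794806, q2 = -632710063943/662793381852.
The numerator is Q*f truncated at degree 1: P0 = a_0 = 36/49; P1 = a_1 + q1*a_0 = -132499027549/131882356593.


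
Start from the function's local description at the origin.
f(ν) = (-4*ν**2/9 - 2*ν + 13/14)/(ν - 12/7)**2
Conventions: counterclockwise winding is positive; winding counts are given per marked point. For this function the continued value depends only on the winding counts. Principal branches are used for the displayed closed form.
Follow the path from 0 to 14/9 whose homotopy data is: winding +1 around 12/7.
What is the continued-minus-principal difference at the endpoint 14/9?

Continued minus principal equals 0.

The function is rational, hence single-valued: continuing it around any pole returns the same value, so the difference is 0.


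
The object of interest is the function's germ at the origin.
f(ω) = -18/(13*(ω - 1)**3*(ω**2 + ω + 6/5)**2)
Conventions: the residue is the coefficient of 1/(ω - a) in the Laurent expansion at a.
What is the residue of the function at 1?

At the order-3 pole 1 set g(ω) = (ω - (1))^3*f(ω) = -18/(13*(ω**2 + ω + 6/5)**2).
Order-3 pole: residue = g''(a)/2; g''(1) = -115875/212992, so the residue is -115875/425984.

The residue is -115875/425984.


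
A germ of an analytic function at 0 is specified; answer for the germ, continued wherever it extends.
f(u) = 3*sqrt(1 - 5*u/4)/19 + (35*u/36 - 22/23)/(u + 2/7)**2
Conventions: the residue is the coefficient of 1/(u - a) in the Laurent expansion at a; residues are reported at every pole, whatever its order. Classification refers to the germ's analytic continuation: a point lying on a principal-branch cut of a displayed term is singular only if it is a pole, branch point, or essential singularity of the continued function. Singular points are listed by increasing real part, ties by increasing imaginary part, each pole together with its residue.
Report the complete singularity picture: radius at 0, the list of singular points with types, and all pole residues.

Denominator factor (u + 2/7)^2: pole of order 2 at -2/7, modulus 2/7.
Branch term (3/19)*sqrt(1 - u/(4/5)): its argument vanishes at u = 4/5, a square-root branch point, modulus 4/5.
The radius of convergence is the smallest modulus among the singular points: 2/7.
The branch term is analytic at -2/7 and contributes nothing to the residue; only the rational part matters.
At the order-2 pole -2/7 set g(u) = (u - (-2/7))^2*(rational part) = 35*u/36 - 22/23.
Order-2 pole: residue = g'(a); g'(-2/7) = 35/36, so the residue is 35/36.
List the singular points by increasing real part (a conjugate pair: the negative imaginary part first).

Radius of convergence at 0: 2/7.
At -2/7: a pole of order 2; residue 35/36.
At 4/5: an algebraic (square-root) branch point.


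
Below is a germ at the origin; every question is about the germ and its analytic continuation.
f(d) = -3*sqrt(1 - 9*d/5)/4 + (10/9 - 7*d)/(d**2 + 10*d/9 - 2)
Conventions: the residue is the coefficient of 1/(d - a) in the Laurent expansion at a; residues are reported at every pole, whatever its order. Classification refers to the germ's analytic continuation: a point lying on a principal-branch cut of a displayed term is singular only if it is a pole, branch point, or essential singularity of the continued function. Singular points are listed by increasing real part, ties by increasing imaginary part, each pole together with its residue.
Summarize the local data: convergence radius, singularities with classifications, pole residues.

Denominator factor (d**2 + 10*d/9 - 2): discriminant 748/81, real irrational roots -5/9 + (1/9)*sqrt(187) and -5/9 - (1/9)*sqrt(187); poles of order 1, moduli -5/9 + (1/9)*sqrt(187) and 5/9 + (1/9)*sqrt(187).
Branch term (-3/4)*sqrt(1 - d/(5/9)): its argument vanishes at d = 5/9, a square-root branch point, modulus 5/9.
The radius of convergence is the smallest modulus among the singular points: 5/9.
The branch term is analytic at -5/9 - (1/9)*sqrt(187) and contributes nothing to the residue; only the rational part matters.
The factor d**2 + 10*d/9 - 2 splits as (d - a)(d - a') with a = -5/9 - (1/9)*sqrt(187), a' = -5/9 + (1/9)*sqrt(187). At the order-1 pole a set g(d) = (d - a)*(rational part) = [10/9 - 7*d] / (d - a').
Simple pole: residue = g(a) at a = -5/9 - (1/9)*sqrt(187), which is -7/2 - (45/374)*sqrt(187).
The branch term is analytic at -5/9 + (1/9)*sqrt(187) and contributes nothing to the residue; only the rational part matters.
The factor d**2 + 10*d/9 - 2 splits as (d - a)(d - a') with a = -5/9 + (1/9)*sqrt(187), a' = -5/9 - (1/9)*sqrt(187). At the order-1 pole a set g(d) = (d - a)*(rational part) = [10/9 - 7*d] / (d - a').
Simple pole: residue = g(a) at a = -5/9 + (1/9)*sqrt(187), which is -7/2 + (45/374)*sqrt(187).
List the singular points by increasing real part (a conjugate pair: the negative imaginary part first).

Radius of convergence at 0: 5/9.
At -5/9 - (1/9)*sqrt(187): a pole of order 1; residue -7/2 - (45/374)*sqrt(187).
At 5/9: an algebraic (square-root) branch point.
At -5/9 + (1/9)*sqrt(187): a pole of order 1; residue -7/2 + (45/374)*sqrt(187).


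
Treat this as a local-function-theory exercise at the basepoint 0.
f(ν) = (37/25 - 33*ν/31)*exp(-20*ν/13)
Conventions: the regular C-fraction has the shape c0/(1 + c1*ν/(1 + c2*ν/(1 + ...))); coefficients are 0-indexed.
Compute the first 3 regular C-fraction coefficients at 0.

Taylor coefficients (expand at 0): a_0 = 37/25, a_1 = -6733/2015, a_2 = 17756/5239.
c0 = a_0 = 37/25. Peel one level at a time: if S = 1 + c*ν/S' with S'(0) = 1, then c is the ν-coefficient of S and S' = c*ν/(S - 1).
S_1 = c0/f = 1 + (33665/14911)*ν + (624178925/222337921)*ν^2 + ...; c1 = 33665/14911.
S_2 = c1*ν/(S_1 - 1) = 1 + (-124835785/100395763)*ν + ...; c2 = -124835785/100395763.

The regular C-fraction coefficients are [37/25, 33665/14911, -124835785/100395763].


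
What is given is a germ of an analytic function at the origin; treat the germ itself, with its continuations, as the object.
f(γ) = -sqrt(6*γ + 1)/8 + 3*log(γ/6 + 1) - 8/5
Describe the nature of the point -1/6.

The term (-1/8)*sqrt(1 - γ/(-1/6)) has argument 1 - -1/6/(-1/6) = 0 at -1/6: a square-root (algebraic, two-sheeted) branch point; the remaining terms are analytic or single-valued there.

The point is an algebraic (square-root) branch point.


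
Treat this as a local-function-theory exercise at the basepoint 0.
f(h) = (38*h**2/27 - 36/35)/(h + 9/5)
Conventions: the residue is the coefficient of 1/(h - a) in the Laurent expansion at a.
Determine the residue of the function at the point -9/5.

At the order-1 pole -9/5 set g(h) = (h - (-9/5))*f(h) = 38*h**2/27 - 36/35.
Simple pole: residue = g(a) at a = -9/5, which is 618/175.

The residue is 618/175.


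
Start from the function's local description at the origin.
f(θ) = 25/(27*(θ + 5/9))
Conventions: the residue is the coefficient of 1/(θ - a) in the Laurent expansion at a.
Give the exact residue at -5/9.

The residue is 25/27.

At the order-1 pole -5/9 set g(θ) = (θ - (-5/9))*f(θ) = 25/27.
Simple pole: residue = g(a) at a = -5/9, which is 25/27.


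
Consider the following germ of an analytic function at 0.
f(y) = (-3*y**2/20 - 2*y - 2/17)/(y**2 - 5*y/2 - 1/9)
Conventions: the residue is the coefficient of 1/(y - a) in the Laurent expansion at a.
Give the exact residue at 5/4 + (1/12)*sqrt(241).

The factor y**2 - 5*y/2 - 1/9 splits as (y - a)(y - a') with a = 5/4 + (1/12)*sqrt(241), a' = 5/4 - (1/12)*sqrt(241). At the order-1 pole a set g(y) = (y - a)*f(y) = [-3*y**2/20 - 2*y - 2/17] / (y - a').
Simple pole: residue = g(a) at a = 5/4 + (1/12)*sqrt(241), which is -19/16 - (25321/327760)*sqrt(241).

The residue is -19/16 - (25321/327760)*sqrt(241).


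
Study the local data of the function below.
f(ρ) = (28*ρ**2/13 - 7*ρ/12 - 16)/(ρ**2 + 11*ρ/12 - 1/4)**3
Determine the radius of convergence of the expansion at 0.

The radius of convergence is -11/24 + (1/24)*sqrt(265).

Denominator factor (ρ**2 + 11*ρ/12 - 1/4)^3: discriminant 265/144, real irrational roots -11/24 + (1/24)*sqrt(265) and -11/24 - (1/24)*sqrt(265); poles of order 3, moduli -11/24 + (1/24)*sqrt(265) and 11/24 + (1/24)*sqrt(265).
The radius of convergence is the smallest modulus among the singular points: -11/24 + (1/24)*sqrt(265).


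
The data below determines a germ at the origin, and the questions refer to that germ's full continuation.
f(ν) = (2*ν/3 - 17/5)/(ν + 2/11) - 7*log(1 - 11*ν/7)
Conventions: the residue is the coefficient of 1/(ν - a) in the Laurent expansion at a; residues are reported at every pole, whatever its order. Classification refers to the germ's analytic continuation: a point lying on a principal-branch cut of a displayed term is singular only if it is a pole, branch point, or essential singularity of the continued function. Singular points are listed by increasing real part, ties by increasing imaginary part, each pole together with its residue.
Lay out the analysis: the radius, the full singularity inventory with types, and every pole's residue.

Denominator factor (ν + 2/11): pole of order 1 at -2/11, modulus 2/11.
Branch term (-7)*log(1 - ν/(7/11)): its argument vanishes at ν = 7/11, a logarithmic branch point, modulus 7/11.
The radius of convergence is the smallest modulus among the singular points: 2/11.
The branch term is analytic at -2/11 and contributes nothing to the residue; only the rational part matters.
At the order-1 pole -2/11 set g(ν) = (ν - (-2/11))*(rational part) = 2*ν/3 - 17/5.
Simple pole: residue = g(a) at a = -2/11, which is -581/165.
List the singular points by increasing real part (a conjugate pair: the negative imaginary part first).

Radius of convergence at 0: 2/11.
At -2/11: a pole of order 1; residue -581/165.
At 7/11: a logarithmic branch point.


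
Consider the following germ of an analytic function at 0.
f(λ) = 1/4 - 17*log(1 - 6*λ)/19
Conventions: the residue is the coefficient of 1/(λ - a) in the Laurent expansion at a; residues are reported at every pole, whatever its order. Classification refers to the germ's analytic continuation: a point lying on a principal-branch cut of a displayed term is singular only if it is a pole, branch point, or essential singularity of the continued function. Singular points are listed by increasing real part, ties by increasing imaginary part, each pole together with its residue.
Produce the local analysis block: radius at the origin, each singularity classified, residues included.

Branch term (-17/19)*log(1 - λ/(1/6)): its argument vanishes at λ = 1/6, a logarithmic branch point, modulus 1/6.
The radius of convergence is the smallest modulus among the singular points: 1/6.

Radius of convergence at 0: 1/6.
At 1/6: a logarithmic branch point.


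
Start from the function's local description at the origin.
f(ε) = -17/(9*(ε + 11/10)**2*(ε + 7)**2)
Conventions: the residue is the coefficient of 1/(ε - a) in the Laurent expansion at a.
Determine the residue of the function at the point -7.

The residue is -34000/1848411.

At the order-2 pole -7 set g(ε) = (ε - (-7))^2*f(ε) = -17/(9*(ε + 11/10)**2).
Order-2 pole: residue = g'(a); g'(-7) = -34000/1848411, so the residue is -34000/1848411.


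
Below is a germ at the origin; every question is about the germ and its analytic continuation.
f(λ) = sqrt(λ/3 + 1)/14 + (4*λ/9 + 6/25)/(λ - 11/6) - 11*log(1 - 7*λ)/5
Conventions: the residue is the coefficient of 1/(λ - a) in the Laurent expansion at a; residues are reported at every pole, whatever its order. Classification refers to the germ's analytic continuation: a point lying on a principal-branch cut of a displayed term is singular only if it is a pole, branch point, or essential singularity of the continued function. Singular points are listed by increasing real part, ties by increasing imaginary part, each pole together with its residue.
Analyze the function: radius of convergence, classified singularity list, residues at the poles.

Denominator factor (λ - 11/6): pole of order 1 at 11/6, modulus 11/6.
Branch term (-11/5)*log(1 - λ/(1/7)): its argument vanishes at λ = 1/7, a logarithmic branch point, modulus 1/7.
Branch term (1/14)*sqrt(1 - λ/(-3)): its argument vanishes at λ = -3, a square-root branch point, modulus 3.
The radius of convergence is the smallest modulus among the singular points: 1/7.
The branch terms are analytic at 11/6 and contribute nothing to the residue; only the rational part matters.
At the order-1 pole 11/6 set g(λ) = (λ - (11/6))*(rational part) = 4*λ/9 + 6/25.
Simple pole: residue = g(a) at a = 11/6, which is 712/675.
List the singular points by increasing real part (a conjugate pair: the negative imaginary part first).

Radius of convergence at 0: 1/7.
At -3: an algebraic (square-root) branch point.
At 1/7: a logarithmic branch point.
At 11/6: a pole of order 1; residue 712/675.


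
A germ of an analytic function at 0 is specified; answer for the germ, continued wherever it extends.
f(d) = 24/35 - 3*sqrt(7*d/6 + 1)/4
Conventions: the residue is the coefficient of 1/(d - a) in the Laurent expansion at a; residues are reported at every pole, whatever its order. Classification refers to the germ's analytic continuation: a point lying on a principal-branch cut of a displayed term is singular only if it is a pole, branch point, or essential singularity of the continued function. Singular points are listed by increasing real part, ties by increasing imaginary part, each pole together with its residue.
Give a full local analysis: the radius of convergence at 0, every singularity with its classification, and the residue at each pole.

Radius of convergence at 0: 6/7.
At -6/7: an algebraic (square-root) branch point.

Branch term (-3/4)*sqrt(1 - d/(-6/7)): its argument vanishes at d = -6/7, a square-root branch point, modulus 6/7.
The radius of convergence is the smallest modulus among the singular points: 6/7.


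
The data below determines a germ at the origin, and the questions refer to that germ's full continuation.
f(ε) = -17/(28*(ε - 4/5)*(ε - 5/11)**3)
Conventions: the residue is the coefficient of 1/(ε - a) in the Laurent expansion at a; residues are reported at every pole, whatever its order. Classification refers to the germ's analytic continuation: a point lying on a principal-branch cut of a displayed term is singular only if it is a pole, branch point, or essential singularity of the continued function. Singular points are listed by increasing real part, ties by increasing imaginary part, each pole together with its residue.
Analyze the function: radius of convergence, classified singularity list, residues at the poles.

Radius of convergence at 0: 5/11.
At 5/11: a pole of order 3; residue 2828375/192052.
At 4/5: a pole of order 1; residue -2828375/192052.

Denominator factor (ε - 4/5): pole of order 1 at 4/5, modulus 4/5.
Denominator factor (ε - 5/11)^3: pole of order 3 at 5/11, modulus 5/11.
The radius of convergence is the smallest modulus among the singular points: 5/11.
At the order-3 pole 5/11 set g(ε) = (ε - (5/11))^3*f(ε) = -17/(28*(ε - 4/5)).
Order-3 pole: residue = g''(a)/2; g''(5/11) = 2828375/96026, so the residue is 2828375/192052.
At the order-1 pole 4/5 set g(ε) = (ε - (4/5))*f(ε) = -17/(28*(ε - 5/11)**3).
Simple pole: residue = g(a) at a = 4/5, which is -2828375/192052.
List the singular points by increasing real part (a conjugate pair: the negative imaginary part first).


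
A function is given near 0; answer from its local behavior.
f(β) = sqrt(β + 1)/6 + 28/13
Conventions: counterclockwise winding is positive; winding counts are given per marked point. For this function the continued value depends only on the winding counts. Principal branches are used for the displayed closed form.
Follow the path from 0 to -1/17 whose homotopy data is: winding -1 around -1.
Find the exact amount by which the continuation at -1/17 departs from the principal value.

Continued minus principal equals -(4/51)*sqrt(17).

The rational part is single-valued and drops out of the difference; each branch term changes only by its own monodromy.
(1/6)*sqrt(1 - β/(-1)): winding -1 is odd, the square root flips sign, contributing -2*(1/6)*sqrt(1 - (-1/17)/(-1)) = -2*(1/6)*sqrt(16/17) = -(4/51)*sqrt(17).
Summing the contributions at β = -1/17 gives -(4/51)*sqrt(17).


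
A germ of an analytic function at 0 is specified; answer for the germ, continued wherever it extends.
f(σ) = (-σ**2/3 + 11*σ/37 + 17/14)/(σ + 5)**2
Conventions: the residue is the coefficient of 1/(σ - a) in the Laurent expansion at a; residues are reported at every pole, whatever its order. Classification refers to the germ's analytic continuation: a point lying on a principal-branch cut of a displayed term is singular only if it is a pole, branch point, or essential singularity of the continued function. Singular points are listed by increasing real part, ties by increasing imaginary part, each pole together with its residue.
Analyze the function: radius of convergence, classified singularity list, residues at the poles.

Radius of convergence at 0: 5.
At -5: a pole of order 2; residue 403/111.

Denominator factor (σ + 5)^2: pole of order 2 at -5, modulus 5.
The radius of convergence is the smallest modulus among the singular points: 5.
At the order-2 pole -5 set g(σ) = (σ - (-5))^2*f(σ) = -σ**2/3 + 11*σ/37 + 17/14.
Order-2 pole: residue = g'(a); g'(-5) = 403/111, so the residue is 403/111.


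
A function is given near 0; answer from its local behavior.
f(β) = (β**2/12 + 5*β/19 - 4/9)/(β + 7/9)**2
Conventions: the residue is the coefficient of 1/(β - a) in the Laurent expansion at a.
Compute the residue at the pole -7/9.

At the order-2 pole -7/9 set g(β) = (β - (-7/9))^2*f(β) = β**2/12 + 5*β/19 - 4/9.
Order-2 pole: residue = g'(a); g'(-7/9) = 137/1026, so the residue is 137/1026.

The residue is 137/1026.


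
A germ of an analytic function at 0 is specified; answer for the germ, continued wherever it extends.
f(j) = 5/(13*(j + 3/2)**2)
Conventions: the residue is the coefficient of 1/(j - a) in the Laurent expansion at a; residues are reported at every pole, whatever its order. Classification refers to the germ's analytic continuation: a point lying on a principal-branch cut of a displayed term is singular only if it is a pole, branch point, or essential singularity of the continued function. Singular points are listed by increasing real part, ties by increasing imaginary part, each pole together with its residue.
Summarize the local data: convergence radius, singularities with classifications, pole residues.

Denominator factor (j + 3/2)^2: pole of order 2 at -3/2, modulus 3/2.
The radius of convergence is the smallest modulus among the singular points: 3/2.
At the order-2 pole -3/2 set g(j) = (j - (-3/2))^2*f(j) = 5/13.
Order-2 pole: residue = g'(a); g'(-3/2) = 0, so the residue is 0.

Radius of convergence at 0: 3/2.
At -3/2: a pole of order 2; residue 0.


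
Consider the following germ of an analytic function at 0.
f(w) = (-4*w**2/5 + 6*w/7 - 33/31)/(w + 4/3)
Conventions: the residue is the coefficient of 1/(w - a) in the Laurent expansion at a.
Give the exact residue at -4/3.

The residue is -35443/9765.

At the order-1 pole -4/3 set g(w) = (w - (-4/3))*f(w) = -4*w**2/5 + 6*w/7 - 33/31.
Simple pole: residue = g(a) at a = -4/3, which is -35443/9765.


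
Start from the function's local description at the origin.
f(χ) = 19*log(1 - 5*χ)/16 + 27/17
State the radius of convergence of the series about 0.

The radius of convergence is 1/5.

Branch term (19/16)*log(1 - χ/(1/5)): its argument vanishes at χ = 1/5, a logarithmic branch point, modulus 1/5.
The radius of convergence is the smallest modulus among the singular points: 1/5.


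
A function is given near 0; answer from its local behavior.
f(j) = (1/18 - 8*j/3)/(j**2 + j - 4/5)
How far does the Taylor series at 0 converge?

The radius of convergence is -1/2 + (1/10)*sqrt(105).

Denominator factor (j**2 + j - 4/5): discriminant 21/5, real irrational roots -1/2 + (1/10)*sqrt(105) and -1/2 - (1/10)*sqrt(105); poles of order 1, moduli -1/2 + (1/10)*sqrt(105) and 1/2 + (1/10)*sqrt(105).
The radius of convergence is the smallest modulus among the singular points: -1/2 + (1/10)*sqrt(105).


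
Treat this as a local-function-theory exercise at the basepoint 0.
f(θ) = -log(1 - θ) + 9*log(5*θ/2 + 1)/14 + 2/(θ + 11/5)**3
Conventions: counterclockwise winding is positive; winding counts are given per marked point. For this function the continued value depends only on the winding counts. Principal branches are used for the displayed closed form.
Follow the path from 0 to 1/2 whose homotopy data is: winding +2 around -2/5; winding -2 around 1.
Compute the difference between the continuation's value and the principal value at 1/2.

Continued minus principal equals (46/7)*pi*i.

The rational part is single-valued and drops out of the difference; each branch term changes only by its own monodromy.
(9/14)*log(1 - θ/(-2/5)): each positive loop around -2/5 adds 2*pi*i to the log, so winding +2 contributes (9/14)*(2)*2*pi*i = (18/7)*pi*i.
(-1)*log(1 - θ/(1)): each positive loop around 1 adds 2*pi*i to the log, so winding -2 contributes (-1)*(-2)*2*pi*i = (4)*pi*i.
Summing the contributions at θ = 1/2 gives (46/7)*pi*i.


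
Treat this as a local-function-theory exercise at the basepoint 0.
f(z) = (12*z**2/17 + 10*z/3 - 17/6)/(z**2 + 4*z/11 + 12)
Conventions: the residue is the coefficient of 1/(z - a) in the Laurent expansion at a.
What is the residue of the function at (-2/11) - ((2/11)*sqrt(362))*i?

The residue is (863/561) - ((146417/1624656)*sqrt(362))*i.

The factor z**2 + 4*z/11 + 12 splits as (z - a)(z - a') with a = (-2/11) - ((2/11)*sqrt(362))*i, a' = (-2/11) + ((2/11)*sqrt(362))*i. At the order-1 pole a set g(z) = (z - a)*f(z) = [12*z**2/17 + 10*z/3 - 17/6] / (z - a').
Simple pole: residue = g(a) at a = (-2/11) - ((2/11)*sqrt(362))*i, which is (863/561) - ((146417/1624656)*sqrt(362))*i.


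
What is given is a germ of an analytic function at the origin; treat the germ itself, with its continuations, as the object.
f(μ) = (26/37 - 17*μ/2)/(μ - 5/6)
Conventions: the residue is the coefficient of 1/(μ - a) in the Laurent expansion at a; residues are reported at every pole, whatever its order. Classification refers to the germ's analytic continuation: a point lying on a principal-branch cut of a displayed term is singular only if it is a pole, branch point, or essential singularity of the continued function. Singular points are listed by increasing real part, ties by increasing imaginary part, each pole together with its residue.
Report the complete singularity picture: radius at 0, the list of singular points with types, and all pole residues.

Denominator factor (μ - 5/6): pole of order 1 at 5/6, modulus 5/6.
The radius of convergence is the smallest modulus among the singular points: 5/6.
At the order-1 pole 5/6 set g(μ) = (μ - (5/6))*f(μ) = 26/37 - 17*μ/2.
Simple pole: residue = g(a) at a = 5/6, which is -2833/444.

Radius of convergence at 0: 5/6.
At 5/6: a pole of order 1; residue -2833/444.


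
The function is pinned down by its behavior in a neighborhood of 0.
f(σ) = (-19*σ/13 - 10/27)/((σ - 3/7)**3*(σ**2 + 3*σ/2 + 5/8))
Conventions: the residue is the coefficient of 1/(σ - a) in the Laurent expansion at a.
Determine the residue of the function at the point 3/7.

At the order-3 pole 3/7 set g(σ) = (σ - (3/7))^3*f(σ) = (-19*σ/13 - 10/27)/(σ**2 + 3*σ/2 + 5/8).
Order-3 pole: residue = g''(a)/2; g''(3/7) = 38453735488/64661223159, so the residue is 19226867744/64661223159.

The residue is 19226867744/64661223159.


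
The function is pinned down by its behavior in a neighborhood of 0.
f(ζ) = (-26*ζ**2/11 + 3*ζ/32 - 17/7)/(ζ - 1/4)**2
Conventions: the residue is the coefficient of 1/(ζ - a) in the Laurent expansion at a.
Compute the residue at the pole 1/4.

At the order-2 pole 1/4 set g(ζ) = (ζ - (1/4))^2*f(ζ) = -26*ζ**2/11 + 3*ζ/32 - 17/7.
Order-2 pole: residue = g'(a); g'(1/4) = -383/352, so the residue is -383/352.

The residue is -383/352.


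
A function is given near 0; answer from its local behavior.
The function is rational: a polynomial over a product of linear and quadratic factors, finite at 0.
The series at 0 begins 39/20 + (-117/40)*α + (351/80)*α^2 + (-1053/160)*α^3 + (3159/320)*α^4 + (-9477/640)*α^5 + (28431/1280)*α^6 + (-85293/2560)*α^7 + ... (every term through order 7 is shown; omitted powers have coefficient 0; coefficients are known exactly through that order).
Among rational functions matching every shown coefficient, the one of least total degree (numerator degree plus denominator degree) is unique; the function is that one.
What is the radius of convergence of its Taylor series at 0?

No rational of total degree below 1 reproduces all 8 coefficients; solving the [0/1] Pade equations on them gives f(α) = 13/(10*(α + 2/3)), whose expansion matches every shown term.
Denominator factor (α + 2/3): pole of order 1 at -2/3, modulus 2/3.
The radius of convergence is the smallest modulus among the singular points: 2/3.

The radius of convergence is 2/3.


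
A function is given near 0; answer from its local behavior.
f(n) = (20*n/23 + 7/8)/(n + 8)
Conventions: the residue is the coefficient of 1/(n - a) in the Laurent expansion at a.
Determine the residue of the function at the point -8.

At the order-1 pole -8 set g(n) = (n - (-8))*f(n) = 20*n/23 + 7/8.
Simple pole: residue = g(a) at a = -8, which is -1119/184.

The residue is -1119/184.


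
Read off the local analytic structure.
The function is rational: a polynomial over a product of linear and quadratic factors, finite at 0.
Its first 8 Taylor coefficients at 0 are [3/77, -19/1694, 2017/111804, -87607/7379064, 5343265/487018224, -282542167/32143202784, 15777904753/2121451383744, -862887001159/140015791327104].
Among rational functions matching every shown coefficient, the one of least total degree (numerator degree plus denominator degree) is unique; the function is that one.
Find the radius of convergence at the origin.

No rational of total degree below 3 reproduces all 8 coefficients; solving the [0/3] Pade equations on them gives f(σ) = 22/(35*(σ - 11/3)**2*(σ + 6/5)), whose expansion matches every shown term.
Denominator factor (σ + 6/5): pole of order 1 at -6/5, modulus 6/5.
Denominator factor (σ - 11/3)^2: pole of order 2 at 11/3, modulus 11/3.
The radius of convergence is the smallest modulus among the singular points: 6/5.

The radius of convergence is 6/5.


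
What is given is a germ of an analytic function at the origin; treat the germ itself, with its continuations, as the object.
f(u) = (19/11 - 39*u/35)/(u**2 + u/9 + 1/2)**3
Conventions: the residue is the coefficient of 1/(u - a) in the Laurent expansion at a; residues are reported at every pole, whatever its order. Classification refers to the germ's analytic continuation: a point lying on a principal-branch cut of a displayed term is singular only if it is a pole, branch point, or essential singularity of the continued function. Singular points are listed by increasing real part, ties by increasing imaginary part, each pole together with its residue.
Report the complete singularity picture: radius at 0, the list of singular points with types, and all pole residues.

Radius of convergence at 0: (1/2)*sqrt(2).
At (-1/18) - ((1/18)*sqrt(161))*i: a pole of order 3; residue ((244049517/1606713185)*sqrt(161))*i.
At (-1/18) + ((1/18)*sqrt(161))*i: a pole of order 3; residue -((244049517/1606713185)*sqrt(161))*i.

Denominator factor (u**2 + u/9 + 1/2)^3: discriminant -161/81, complex-conjugate roots (-1/18) + ((1/18)*sqrt(161))*i and (-1/18) - ((1/18)*sqrt(161))*i; poles of order 3, moduli (1/2)*sqrt(2) and (1/2)*sqrt(2).
The radius of convergence is the smallest modulus among the singular points: (1/2)*sqrt(2).
The factor u**2 + u/9 + 1/2 splits as (u - a)(u - a') with a = (-1/18) - ((1/18)*sqrt(161))*i, a' = (-1/18) + ((1/18)*sqrt(161))*i. At the order-3 pole a set g(u) = (u - a)^3*f(u) = [19/11 - 39*u/35] / (u - a')^3.
Order-3 pole: residue = g''(a)/2; g''((-1/18) - ((1/18)*sqrt(161))*i) = ((488099034/1606713185)*sqrt(161))*i, so the residue is ((244049517/1606713185)*sqrt(161))*i.
The factor u**2 + u/9 + 1/2 splits as (u - a)(u - a') with a = (-1/18) + ((1/18)*sqrt(161))*i, a' = (-1/18) - ((1/18)*sqrt(161))*i. At the order-3 pole a set g(u) = (u - a)^3*f(u) = [19/11 - 39*u/35] / (u - a')^3.
Order-3 pole: residue = g''(a)/2; g''((-1/18) + ((1/18)*sqrt(161))*i) = -((488099034/1606713185)*sqrt(161))*i, so the residue is -((244049517/1606713185)*sqrt(161))*i.
List the singular points by increasing real part (a conjugate pair: the negative imaginary part first).


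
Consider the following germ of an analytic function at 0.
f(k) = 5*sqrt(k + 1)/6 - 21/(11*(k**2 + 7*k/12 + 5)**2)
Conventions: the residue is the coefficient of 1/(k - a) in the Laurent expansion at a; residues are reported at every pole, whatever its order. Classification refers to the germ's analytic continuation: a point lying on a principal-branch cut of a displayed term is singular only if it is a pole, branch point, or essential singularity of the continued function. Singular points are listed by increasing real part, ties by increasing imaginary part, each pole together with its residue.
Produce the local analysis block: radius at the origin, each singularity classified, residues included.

Denominator factor (k**2 + 7*k/12 + 5)^2: discriminant -2831/144, complex-conjugate roots (-7/24) + ((1/24)*sqrt(2831))*i and (-7/24) - ((1/24)*sqrt(2831))*i; poles of order 2, moduli sqrt(5) and sqrt(5).
Branch term (5/6)*sqrt(1 - k/(-1)): its argument vanishes at k = -1, a square-root branch point, modulus 1.
The radius of convergence is the smallest modulus among the singular points: 1.
The branch term is analytic at (-7/24) - ((1/24)*sqrt(2831))*i and contributes nothing to the residue; only the rational part matters.
The factor k**2 + 7*k/12 + 5 splits as (k - a)(k - a') with a = (-7/24) - ((1/24)*sqrt(2831))*i, a' = (-7/24) + ((1/24)*sqrt(2831))*i. At the order-2 pole a set g(k) = (k - a)^2*(rational part) = [-21/11] / (k - a')^2.
Order-2 pole: residue = g'(a); g'((-7/24) - ((1/24)*sqrt(2831))*i) = -((72576/88160171)*sqrt(2831))*i, so the residue is -((72576/88160171)*sqrt(2831))*i.
The branch term is analytic at (-7/24) + ((1/24)*sqrt(2831))*i and contributes nothing to the residue; only the rational part matters.
The factor k**2 + 7*k/12 + 5 splits as (k - a)(k - a') with a = (-7/24) + ((1/24)*sqrt(2831))*i, a' = (-7/24) - ((1/24)*sqrt(2831))*i. At the order-2 pole a set g(k) = (k - a)^2*(rational part) = [-21/11] / (k - a')^2.
Order-2 pole: residue = g'(a); g'((-7/24) + ((1/24)*sqrt(2831))*i) = ((72576/88160171)*sqrt(2831))*i, so the residue is ((72576/88160171)*sqrt(2831))*i.
List the singular points by increasing real part (a conjugate pair: the negative imaginary part first).

Radius of convergence at 0: 1.
At -1: an algebraic (square-root) branch point.
At (-7/24) - ((1/24)*sqrt(2831))*i: a pole of order 2; residue -((72576/88160171)*sqrt(2831))*i.
At (-7/24) + ((1/24)*sqrt(2831))*i: a pole of order 2; residue ((72576/88160171)*sqrt(2831))*i.


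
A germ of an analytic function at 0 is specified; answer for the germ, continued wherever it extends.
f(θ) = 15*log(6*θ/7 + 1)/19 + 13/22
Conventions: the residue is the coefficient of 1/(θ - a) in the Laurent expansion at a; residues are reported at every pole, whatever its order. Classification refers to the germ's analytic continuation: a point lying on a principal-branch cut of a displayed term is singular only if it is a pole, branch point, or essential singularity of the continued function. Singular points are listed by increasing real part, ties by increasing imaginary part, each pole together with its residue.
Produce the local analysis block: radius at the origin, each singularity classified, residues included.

Radius of convergence at 0: 7/6.
At -7/6: a logarithmic branch point.

Branch term (15/19)*log(1 - θ/(-7/6)): its argument vanishes at θ = -7/6, a logarithmic branch point, modulus 7/6.
The radius of convergence is the smallest modulus among the singular points: 7/6.


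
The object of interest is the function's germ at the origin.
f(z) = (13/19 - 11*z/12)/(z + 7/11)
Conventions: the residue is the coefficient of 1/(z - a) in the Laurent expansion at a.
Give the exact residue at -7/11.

The residue is 289/228.

At the order-1 pole -7/11 set g(z) = (z - (-7/11))*f(z) = 13/19 - 11*z/12.
Simple pole: residue = g(a) at a = -7/11, which is 289/228.


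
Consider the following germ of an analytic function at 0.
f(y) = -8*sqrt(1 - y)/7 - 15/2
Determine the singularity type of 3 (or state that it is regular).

There is no denominator, hence no pole anywhere.
Branch term sqrt(1 - y/(1)): argument at 3 is -2, nonzero, so 3 is not its branch point (a point on a principal cut is still regular for the continued germ).
So the germ continues analytically to 3.

The point is a regular point.


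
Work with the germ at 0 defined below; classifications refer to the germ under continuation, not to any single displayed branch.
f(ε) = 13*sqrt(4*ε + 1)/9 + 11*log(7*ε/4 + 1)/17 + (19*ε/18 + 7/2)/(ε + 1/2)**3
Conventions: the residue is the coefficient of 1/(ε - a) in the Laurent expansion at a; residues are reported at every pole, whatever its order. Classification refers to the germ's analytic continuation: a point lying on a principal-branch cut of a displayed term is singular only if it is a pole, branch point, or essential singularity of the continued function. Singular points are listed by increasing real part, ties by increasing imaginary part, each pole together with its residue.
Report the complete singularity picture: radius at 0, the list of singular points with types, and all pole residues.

Denominator factor (ε + 1/2)^3: pole of order 3 at -1/2, modulus 1/2.
Branch term (11/17)*log(1 - ε/(-4/7)): its argument vanishes at ε = -4/7, a logarithmic branch point, modulus 4/7.
Branch term (13/9)*sqrt(1 - ε/(-1/4)): its argument vanishes at ε = -1/4, a square-root branch point, modulus 1/4.
The radius of convergence is the smallest modulus among the singular points: 1/4.
The branch terms are analytic at -1/2 and contribute nothing to the residue; only the rational part matters.
At the order-3 pole -1/2 set g(ε) = (ε - (-1/2))^3*(rational part) = 19*ε/18 + 7/2.
Order-3 pole: residue = g''(a)/2; g''(-1/2) = 0, so the residue is 0.
List the singular points by increasing real part (a conjugate pair: the negative imaginary part first).

Radius of convergence at 0: 1/4.
At -4/7: a logarithmic branch point.
At -1/2: a pole of order 3; residue 0.
At -1/4: an algebraic (square-root) branch point.
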